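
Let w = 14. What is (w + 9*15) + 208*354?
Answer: 73781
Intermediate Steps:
(w + 9*15) + 208*354 = (14 + 9*15) + 208*354 = (14 + 135) + 73632 = 149 + 73632 = 73781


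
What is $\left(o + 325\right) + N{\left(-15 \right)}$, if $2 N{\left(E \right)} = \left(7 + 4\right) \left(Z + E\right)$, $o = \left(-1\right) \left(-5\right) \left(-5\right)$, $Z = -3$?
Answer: $201$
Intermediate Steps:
$o = -25$ ($o = 5 \left(-5\right) = -25$)
$N{\left(E \right)} = - \frac{33}{2} + \frac{11 E}{2}$ ($N{\left(E \right)} = \frac{\left(7 + 4\right) \left(-3 + E\right)}{2} = \frac{11 \left(-3 + E\right)}{2} = \frac{-33 + 11 E}{2} = - \frac{33}{2} + \frac{11 E}{2}$)
$\left(o + 325\right) + N{\left(-15 \right)} = \left(-25 + 325\right) + \left(- \frac{33}{2} + \frac{11}{2} \left(-15\right)\right) = 300 - 99 = 201$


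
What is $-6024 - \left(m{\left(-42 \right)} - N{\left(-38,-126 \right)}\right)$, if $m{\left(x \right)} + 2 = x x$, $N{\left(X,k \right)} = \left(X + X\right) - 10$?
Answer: $-7872$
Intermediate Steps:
$N{\left(X,k \right)} = -10 + 2 X$ ($N{\left(X,k \right)} = 2 X - 10 = -10 + 2 X$)
$m{\left(x \right)} = -2 + x^{2}$ ($m{\left(x \right)} = -2 + x x = -2 + x^{2}$)
$-6024 - \left(m{\left(-42 \right)} - N{\left(-38,-126 \right)}\right) = -6024 - \left(\left(-2 + \left(-42\right)^{2}\right) - \left(-10 + 2 \left(-38\right)\right)\right) = -6024 - \left(\left(-2 + 1764\right) - \left(-10 - 76\right)\right) = -6024 - \left(1762 - -86\right) = -6024 - \left(1762 + 86\right) = -6024 - 1848 = -7872$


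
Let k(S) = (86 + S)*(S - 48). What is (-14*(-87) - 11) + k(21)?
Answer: -1682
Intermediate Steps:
k(S) = (-48 + S)*(86 + S) (k(S) = (86 + S)*(-48 + S) = (-48 + S)*(86 + S))
(-14*(-87) - 11) + k(21) = (-14*(-87) - 11) + (-4128 + 21**2 + 38*21) = (1218 - 11) + (-4128 + 441 + 798) = 1207 - 2889 = -1682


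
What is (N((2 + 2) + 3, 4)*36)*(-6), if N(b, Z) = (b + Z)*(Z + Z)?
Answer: -19008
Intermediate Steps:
N(b, Z) = 2*Z*(Z + b) (N(b, Z) = (Z + b)*(2*Z) = 2*Z*(Z + b))
(N((2 + 2) + 3, 4)*36)*(-6) = ((2*4*(4 + ((2 + 2) + 3)))*36)*(-6) = ((2*4*(4 + (4 + 3)))*36)*(-6) = ((2*4*(4 + 7))*36)*(-6) = ((2*4*11)*36)*(-6) = (88*36)*(-6) = 3168*(-6) = -19008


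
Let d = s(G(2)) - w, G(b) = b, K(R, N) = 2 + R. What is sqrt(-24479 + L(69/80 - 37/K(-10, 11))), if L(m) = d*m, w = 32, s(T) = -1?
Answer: I*sqrt(9864035)/20 ≈ 157.04*I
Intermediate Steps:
d = -33 (d = -1 - 1*32 = -1 - 32 = -33)
L(m) = -33*m
sqrt(-24479 + L(69/80 - 37/K(-10, 11))) = sqrt(-24479 - 33*(69/80 - 37/(2 - 10))) = sqrt(-24479 - 33*(69*(1/80) - 37/(-8))) = sqrt(-24479 - 33*(69/80 - 37*(-1/8))) = sqrt(-24479 - 33*(69/80 + 37/8)) = sqrt(-24479 - 33*439/80) = sqrt(-24479 - 14487/80) = sqrt(-1972807/80) = I*sqrt(9864035)/20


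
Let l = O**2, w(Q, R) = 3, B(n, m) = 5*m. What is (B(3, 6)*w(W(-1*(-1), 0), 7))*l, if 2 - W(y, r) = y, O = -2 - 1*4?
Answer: 3240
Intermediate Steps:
O = -6 (O = -2 - 4 = -6)
W(y, r) = 2 - y
l = 36 (l = (-6)**2 = 36)
(B(3, 6)*w(W(-1*(-1), 0), 7))*l = ((5*6)*3)*36 = (30*3)*36 = 90*36 = 3240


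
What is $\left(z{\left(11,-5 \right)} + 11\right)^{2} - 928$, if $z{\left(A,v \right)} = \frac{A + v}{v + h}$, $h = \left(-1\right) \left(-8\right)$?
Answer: $-759$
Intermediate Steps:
$h = 8$
$z{\left(A,v \right)} = \frac{A + v}{8 + v}$ ($z{\left(A,v \right)} = \frac{A + v}{v + 8} = \frac{A + v}{8 + v}$)
$\left(z{\left(11,-5 \right)} + 11\right)^{2} - 928 = \left(\frac{11 - 5}{8 - 5} + 11\right)^{2} - 928 = \left(\frac{1}{3} \cdot 6 + 11\right)^{2} - 928 = \left(2 + 11\right)^{2} - 928 = 13^{2} - 928 = 169 - 928 = -759$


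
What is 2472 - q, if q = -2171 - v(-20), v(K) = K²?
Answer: 5043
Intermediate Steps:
q = -2571 (q = -2171 - 1*(-20)² = -2171 - 1*400 = -2171 - 400 = -2571)
2472 - q = 2472 - 1*(-2571) = 2472 + 2571 = 5043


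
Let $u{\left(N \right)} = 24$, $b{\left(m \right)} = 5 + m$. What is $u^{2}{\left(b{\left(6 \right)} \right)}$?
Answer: $576$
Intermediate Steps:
$u^{2}{\left(b{\left(6 \right)} \right)} = 24^{2} = 576$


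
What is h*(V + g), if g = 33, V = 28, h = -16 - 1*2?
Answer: -1098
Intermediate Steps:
h = -18 (h = -16 - 2 = -18)
h*(V + g) = -18*(28 + 33) = -18*61 = -1098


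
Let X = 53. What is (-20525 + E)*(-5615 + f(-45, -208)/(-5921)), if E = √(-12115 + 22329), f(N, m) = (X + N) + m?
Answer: 682378562875/5921 - 33246215*√10214/5921 ≈ 1.1468e+8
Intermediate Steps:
f(N, m) = 53 + N + m (f(N, m) = (53 + N) + m = 53 + N + m)
E = √10214 ≈ 101.06
(-20525 + E)*(-5615 + f(-45, -208)/(-5921)) = (-20525 + √10214)*(-5615 + (53 - 45 - 208)/(-5921)) = (-20525 + √10214)*(-5615 - 200*(-1/5921)) = (-20525 + √10214)*(-5615 + 200/5921) = (-20525 + √10214)*(-33246215/5921) = 682378562875/5921 - 33246215*√10214/5921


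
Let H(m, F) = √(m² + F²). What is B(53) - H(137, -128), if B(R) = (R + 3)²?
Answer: 3136 - √35153 ≈ 2948.5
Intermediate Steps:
B(R) = (3 + R)²
H(m, F) = √(F² + m²)
B(53) - H(137, -128) = (3 + 53)² - √((-128)² + 137²) = 56² - √(16384 + 18769) = 3136 - √35153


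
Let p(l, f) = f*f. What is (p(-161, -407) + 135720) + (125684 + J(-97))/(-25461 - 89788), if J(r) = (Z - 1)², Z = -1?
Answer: 34732350193/115249 ≈ 3.0137e+5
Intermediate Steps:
p(l, f) = f²
J(r) = 4 (J(r) = (-1 - 1)² = (-2)² = 4)
(p(-161, -407) + 135720) + (125684 + J(-97))/(-25461 - 89788) = ((-407)² + 135720) + (125684 + 4)/(-25461 - 89788) = (165649 + 135720) + 125688/(-115249) = 301369 + 125688*(-1/115249) = 301369 - 125688/115249 = 34732350193/115249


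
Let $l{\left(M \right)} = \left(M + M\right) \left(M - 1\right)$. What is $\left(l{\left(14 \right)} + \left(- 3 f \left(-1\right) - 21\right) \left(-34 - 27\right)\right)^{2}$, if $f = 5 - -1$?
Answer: $299209$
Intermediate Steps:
$f = 6$ ($f = 5 + 1 = 6$)
$l{\left(M \right)} = 2 M \left(-1 + M\right)$
$\left(l{\left(14 \right)} + \left(- 3 f \left(-1\right) - 21\right) \left(-34 - 27\right)\right)^{2} = \left(2 \cdot 14 \left(-1 + 14\right) + \left(\left(-3\right) 6 \left(-1\right) - 21\right) \left(-34 - 27\right)\right)^{2} = \left(2 \cdot 14 \cdot 13 + \left(\left(-18\right) \left(-1\right) - 21\right) \left(-61\right)\right)^{2} = \left(364 + \left(18 - 21\right) \left(-61\right)\right)^{2} = \left(364 - -183\right)^{2} = \left(364 + 183\right)^{2} = 547^{2} = 299209$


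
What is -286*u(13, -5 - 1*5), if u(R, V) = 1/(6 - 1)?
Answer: -286/5 ≈ -57.200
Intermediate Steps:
u(R, V) = 1/5
-286*u(13, -5 - 1*5) = -286*1/5 = -286/5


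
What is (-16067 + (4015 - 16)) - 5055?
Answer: -17123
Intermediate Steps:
(-16067 + (4015 - 16)) - 5055 = (-16067 + 3999) - 5055 = -12068 - 5055 = -17123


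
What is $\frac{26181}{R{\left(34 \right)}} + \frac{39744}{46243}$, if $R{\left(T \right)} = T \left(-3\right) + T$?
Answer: $- \frac{1207985391}{3144524} \approx -384.16$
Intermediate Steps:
$R{\left(T \right)} = - 2 T$ ($R{\left(T \right)} = - 3 T + T = - 2 T$)
$\frac{26181}{R{\left(34 \right)}} + \frac{39744}{46243} = \frac{26181}{\left(-2\right) 34} + \frac{39744}{46243} = \frac{26181}{-68} + 39744 \cdot \frac{1}{46243} = 26181 \left(- \frac{1}{68}\right) + \frac{39744}{46243} = - \frac{26181}{68} + \frac{39744}{46243} = - \frac{1207985391}{3144524}$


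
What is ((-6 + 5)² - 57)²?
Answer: 3136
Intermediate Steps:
((-6 + 5)² - 57)² = ((-1)² - 57)² = (1 - 57)² = (-56)² = 3136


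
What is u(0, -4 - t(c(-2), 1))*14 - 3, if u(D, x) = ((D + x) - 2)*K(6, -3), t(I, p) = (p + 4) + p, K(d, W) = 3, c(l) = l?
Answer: -507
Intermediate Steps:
t(I, p) = 4 + 2*p (t(I, p) = (4 + p) + p = 4 + 2*p)
u(D, x) = -6 + 3*D + 3*x (u(D, x) = ((D + x) - 2)*3 = (-2 + D + x)*3 = -6 + 3*D + 3*x)
u(0, -4 - t(c(-2), 1))*14 - 3 = (-6 + 3*0 + 3*(-4 - (4 + 2*1)))*14 - 3 = (-6 + 0 + 3*(-4 - (4 + 2)))*14 - 3 = (-6 + 0 + 3*(-4 - 1*6))*14 - 3 = (-6 + 0 + 3*(-4 - 6))*14 - 3 = (-6 + 0 + 3*(-10))*14 - 3 = (-6 + 0 - 30)*14 - 3 = -36*14 - 3 = -504 - 3 = -507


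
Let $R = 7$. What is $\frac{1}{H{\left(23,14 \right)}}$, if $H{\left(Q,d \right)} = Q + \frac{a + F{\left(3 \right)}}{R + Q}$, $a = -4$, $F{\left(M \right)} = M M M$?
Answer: $\frac{30}{713} \approx 0.042076$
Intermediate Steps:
$F{\left(M \right)} = M^{3}$ ($F{\left(M \right)} = M^{2} M = M^{3}$)
$H{\left(Q,d \right)} = Q + \frac{23}{7 + Q}$ ($H{\left(Q,d \right)} = Q + \frac{-4 + 3^{3}}{7 + Q} = Q + \frac{-4 + 27}{7 + Q} = Q + \frac{23}{7 + Q}$)
$\frac{1}{H{\left(23,14 \right)}} = \frac{1}{\frac{1}{7 + 23} \left(23 + 23^{2} + 7 \cdot 23\right)} = \frac{1}{\frac{1}{30} \left(23 + 529 + 161\right)} = \frac{1}{\frac{1}{30} \cdot 713} = \frac{1}{\frac{713}{30}} = \frac{30}{713}$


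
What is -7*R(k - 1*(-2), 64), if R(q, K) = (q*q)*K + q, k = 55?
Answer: -1455951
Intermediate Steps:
R(q, K) = q + K*q² (R(q, K) = q²*K + q = K*q² + q = q + K*q²)
-7*R(k - 1*(-2), 64) = -7*(55 - 1*(-2))*(1 + 64*(55 - 1*(-2))) = -7*(55 + 2)*(1 + 64*(55 + 2)) = -399*(1 + 64*57) = -399*(1 + 3648) = -399*3649 = -7*207993 = -1455951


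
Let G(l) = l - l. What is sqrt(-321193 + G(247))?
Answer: I*sqrt(321193) ≈ 566.74*I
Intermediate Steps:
G(l) = 0
sqrt(-321193 + G(247)) = sqrt(-321193 + 0) = sqrt(-321193) = I*sqrt(321193)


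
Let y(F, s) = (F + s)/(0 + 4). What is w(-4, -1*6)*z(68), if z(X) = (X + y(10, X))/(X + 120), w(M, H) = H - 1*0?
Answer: -525/188 ≈ -2.7926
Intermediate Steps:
w(M, H) = H (w(M, H) = H + 0 = H)
y(F, s) = F/4 + s/4 (y(F, s) = (F + s)/4 = (F + s)*(1/4) = F/4 + s/4)
z(X) = (5/2 + 5*X/4)/(120 + X) (z(X) = (X + ((1/4)*10 + X/4))/(X + 120) = (X + (5/2 + X/4))/(120 + X) = (5/2 + 5*X/4)/(120 + X))
w(-4, -1*6)*z(68) = (-1*6)*(5*(2 + 68)/(4*(120 + 68))) = -15*70/(2*188) = -6*175/376 = -525/188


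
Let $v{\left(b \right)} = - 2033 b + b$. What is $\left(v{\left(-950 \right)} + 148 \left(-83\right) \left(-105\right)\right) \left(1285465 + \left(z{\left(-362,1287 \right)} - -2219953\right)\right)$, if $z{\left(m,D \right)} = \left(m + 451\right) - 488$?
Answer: $11286932284180$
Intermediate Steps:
$z{\left(m,D \right)} = -37 + m$ ($z{\left(m,D \right)} = \left(451 + m\right) - 488 = -37 + m$)
$v{\left(b \right)} = - 2032 b$
$\left(v{\left(-950 \right)} + 148 \left(-83\right) \left(-105\right)\right) \left(1285465 + \left(z{\left(-362,1287 \right)} - -2219953\right)\right) = \left(\left(-2032\right) \left(-950\right) + 148 \left(-83\right) \left(-105\right)\right) \left(1285465 - -2219554\right) = \left(1930400 - -1289820\right) \left(1285465 + \left(-399 + 2219953\right)\right) = \left(1930400 + 1289820\right) \left(1285465 + 2219554\right) = 3220220 \cdot 3505019 = 11286932284180$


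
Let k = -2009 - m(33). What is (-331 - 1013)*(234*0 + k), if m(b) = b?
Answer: 2744448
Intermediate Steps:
k = -2042 (k = -2009 - 1*33 = -2009 - 33 = -2042)
(-331 - 1013)*(234*0 + k) = (-331 - 1013)*(234*0 - 2042) = -1344*(0 - 2042) = -1344*(-2042) = 2744448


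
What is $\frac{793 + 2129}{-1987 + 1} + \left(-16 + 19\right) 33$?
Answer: $\frac{32282}{331} \approx 97.529$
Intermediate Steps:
$\frac{793 + 2129}{-1987 + 1} + \left(-16 + 19\right) 33 = \frac{2922}{-1986} + 3 \cdot 33 = 2922 \left(- \frac{1}{1986}\right) + 99 = - \frac{487}{331} + 99 = \frac{32282}{331}$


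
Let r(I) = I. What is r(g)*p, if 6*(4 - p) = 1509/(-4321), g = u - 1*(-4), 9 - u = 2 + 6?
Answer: 175355/8642 ≈ 20.291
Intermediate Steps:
u = 1 (u = 9 - (2 + 6) = 9 - 1*8 = 9 - 8 = 1)
g = 5 (g = 1 - 1*(-4) = 1 + 4 = 5)
p = 35071/8642 (p = 4 - 503/(2*(-4321)) = 4 - 503*(-1)/(2*4321) = 4 - 1/6*(-1509/4321) = 4 + 503/8642 = 35071/8642 ≈ 4.0582)
r(g)*p = 5*(35071/8642) = 175355/8642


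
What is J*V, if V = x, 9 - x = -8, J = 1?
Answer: 17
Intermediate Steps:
x = 17 (x = 9 - 1*(-8) = 9 + 8 = 17)
V = 17
J*V = 1*17 = 17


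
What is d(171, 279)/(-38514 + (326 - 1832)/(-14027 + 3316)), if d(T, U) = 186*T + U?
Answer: -38184715/45835772 ≈ -0.83308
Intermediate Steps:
d(T, U) = U + 186*T
d(171, 279)/(-38514 + (326 - 1832)/(-14027 + 3316)) = (279 + 186*171)/(-38514 + (326 - 1832)/(-14027 + 3316)) = (279 + 31806)/(-38514 - 1506/(-10711)) = 32085/(-38514 - 1506*(-1/10711)) = 32085/(-38514 + 1506/10711) = 32085/(-412521948/10711) = 32085*(-10711/412521948) = -38184715/45835772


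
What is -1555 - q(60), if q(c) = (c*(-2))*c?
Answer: 5645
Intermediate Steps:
q(c) = -2*c² (q(c) = (-2*c)*c = -2*c²)
-1555 - q(60) = -1555 - (-2)*60² = -1555 - (-2)*3600 = -1555 - 1*(-7200) = -1555 + 7200 = 5645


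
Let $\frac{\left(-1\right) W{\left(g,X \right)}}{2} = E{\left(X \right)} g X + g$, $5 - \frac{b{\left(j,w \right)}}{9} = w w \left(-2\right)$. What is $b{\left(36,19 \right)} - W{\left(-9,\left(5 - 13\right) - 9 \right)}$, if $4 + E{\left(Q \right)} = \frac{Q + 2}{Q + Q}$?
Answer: $5436$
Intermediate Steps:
$E{\left(Q \right)} = -4 + \frac{2 + Q}{2 Q}$ ($E{\left(Q \right)} = -4 + \frac{Q + 2}{Q + Q} = -4 + \frac{2 + Q}{2 Q}$)
$b{\left(j,w \right)} = 45 + 18 w^{2}$ ($b{\left(j,w \right)} = 45 - 9 w w \left(-2\right) = 45 - 9 w^{2} \left(-2\right) = 45 - 9 \left(- 2 w^{2}\right) = 45 + 18 w^{2}$)
$W{\left(g,X \right)} = - 2 g - 2 X g \left(- \frac{7}{2} + \frac{1}{X}\right)$ ($W{\left(g,X \right)} = - 2 \left(\left(- \frac{7}{2} + \frac{1}{X}\right) g X + g\right) = - 2 \left(g \left(- \frac{7}{2} + \frac{1}{X}\right) X + g\right) = - 2 \left(X g \left(- \frac{7}{2} + \frac{1}{X}\right) + g\right) = - 2 \left(g + X g \left(- \frac{7}{2} + \frac{1}{X}\right)\right) = - 2 g - 2 X g \left(- \frac{7}{2} + \frac{1}{X}\right)$)
$b{\left(36,19 \right)} - W{\left(-9,\left(5 - 13\right) - 9 \right)} = \left(45 + 18 \cdot 19^{2}\right) - - 9 \left(-4 + 7 \left(\left(5 - 13\right) - 9\right)\right) = \left(45 + 18 \cdot 361\right) - - 9 \left(-4 + 7 \left(-8 - 9\right)\right) = \left(45 + 6498\right) - - 9 \left(-4 + 7 \left(-17\right)\right) = 6543 - - 9 \left(-4 - 119\right) = 6543 - \left(-9\right) \left(-123\right) = 6543 - 1107 = 5436$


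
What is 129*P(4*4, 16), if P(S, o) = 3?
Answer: 387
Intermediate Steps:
129*P(4*4, 16) = 129*3 = 387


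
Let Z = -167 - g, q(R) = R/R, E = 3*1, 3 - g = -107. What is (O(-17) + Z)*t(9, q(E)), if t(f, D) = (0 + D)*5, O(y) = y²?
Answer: 60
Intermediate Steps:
g = 110 (g = 3 - 1*(-107) = 3 + 107 = 110)
E = 3
q(R) = 1
t(f, D) = 5*D (t(f, D) = D*5 = 5*D)
Z = -277 (Z = -167 - 1*110 = -167 - 110 = -277)
(O(-17) + Z)*t(9, q(E)) = ((-17)² - 277)*(5*1) = (289 - 277)*5 = 12*5 = 60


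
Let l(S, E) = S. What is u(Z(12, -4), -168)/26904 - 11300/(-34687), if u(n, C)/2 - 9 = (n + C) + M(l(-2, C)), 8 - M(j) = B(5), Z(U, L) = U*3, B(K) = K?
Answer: 12320430/38884127 ≈ 0.31685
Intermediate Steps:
Z(U, L) = 3*U
M(j) = 3 (M(j) = 8 - 1*5 = 8 - 5 = 3)
u(n, C) = 24 + 2*C + 2*n (u(n, C) = 18 + 2*((n + C) + 3) = 18 + 2*((C + n) + 3) = 18 + 2*(3 + C + n) = 18 + (6 + 2*C + 2*n) = 24 + 2*C + 2*n)
u(Z(12, -4), -168)/26904 - 11300/(-34687) = (24 + 2*(-168) + 2*(3*12))/26904 - 11300/(-34687) = (24 - 336 + 2*36)*(1/26904) - 11300*(-1/34687) = (24 - 336 + 72)*(1/26904) + 11300/34687 = -240*1/26904 + 11300/34687 = -10/1121 + 11300/34687 = 12320430/38884127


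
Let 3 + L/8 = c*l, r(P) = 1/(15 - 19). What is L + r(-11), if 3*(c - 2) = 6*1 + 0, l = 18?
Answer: 2207/4 ≈ 551.75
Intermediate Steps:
r(P) = -¼ (r(P) = 1/(-4) = -¼)
c = 4 (c = 2 + (6*1 + 0)/3 = 2 + (6 + 0)/3 = 2 + (⅓)*6 = 2 + 2 = 4)
L = 552 (L = -24 + 8*(4*18) = -24 + 8*72 = -24 + 576 = 552)
L + r(-11) = 552 - ¼ = 2207/4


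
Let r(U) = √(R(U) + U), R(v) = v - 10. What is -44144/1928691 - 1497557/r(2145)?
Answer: -44144/1928691 - 1497557*√1070/2140 ≈ -22891.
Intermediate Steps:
R(v) = -10 + v
r(U) = √(-10 + 2*U) (r(U) = √((-10 + U) + U) = √(-10 + 2*U))
-44144/1928691 - 1497557/r(2145) = -44144/1928691 - 1497557/√(-10 + 2*2145) = -44144*1/1928691 - 1497557/√(-10 + 4290) = -44144/1928691 - 1497557*√1070/2140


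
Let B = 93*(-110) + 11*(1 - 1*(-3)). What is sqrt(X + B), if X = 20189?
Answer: sqrt(10003) ≈ 100.02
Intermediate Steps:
B = -10186 (B = -10230 + 11*(1 + 3) = -10230 + 11*4 = -10230 + 44 = -10186)
sqrt(X + B) = sqrt(20189 - 10186) = sqrt(10003)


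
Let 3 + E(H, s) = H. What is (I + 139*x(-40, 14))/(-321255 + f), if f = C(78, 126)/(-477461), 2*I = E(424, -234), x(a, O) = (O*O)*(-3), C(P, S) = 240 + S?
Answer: 77846673823/306773467842 ≈ 0.25376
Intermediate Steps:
E(H, s) = -3 + H
x(a, O) = -3*O² (x(a, O) = O²*(-3) = -3*O²)
I = 421/2 (I = (-3 + 424)/2 = (½)*421 = 421/2 ≈ 210.50)
f = -366/477461 (f = (240 + 126)/(-477461) = 366*(-1/477461) = -366/477461 ≈ -0.00076655)
(I + 139*x(-40, 14))/(-321255 + f) = (421/2 + 139*(-3*14²))/(-321255 - 366/477461) = (421/2 + 139*(-3*196))/(-153386733921/477461) = (421/2 + 139*(-588))*(-477461/153386733921) = (421/2 - 81732)*(-477461/153386733921) = -163043/2*(-477461/153386733921) = 77846673823/306773467842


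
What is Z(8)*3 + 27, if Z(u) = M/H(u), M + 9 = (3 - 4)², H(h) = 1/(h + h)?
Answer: -357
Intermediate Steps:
H(h) = 1/(2*h)
M = -8 (M = -9 + (3 - 4)² = -9 + (-1)² = -9 + 1 = -8)
Z(u) = -16*u (Z(u) = -8*2*u = -16*u)
Z(8)*3 + 27 = -16*8*3 + 27 = -128*3 + 27 = -384 + 27 = -357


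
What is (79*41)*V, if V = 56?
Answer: 181384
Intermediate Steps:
(79*41)*V = (79*41)*56 = 3239*56 = 181384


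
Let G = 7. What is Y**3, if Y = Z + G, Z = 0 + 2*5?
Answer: 4913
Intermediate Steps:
Z = 10 (Z = 0 + 10 = 10)
Y = 17 (Y = 10 + 7 = 17)
Y**3 = 17**3 = 4913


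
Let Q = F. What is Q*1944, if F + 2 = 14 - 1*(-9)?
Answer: 40824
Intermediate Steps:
F = 21 (F = -2 + (14 - 1*(-9)) = -2 + (14 + 9) = -2 + 23 = 21)
Q = 21
Q*1944 = 21*1944 = 40824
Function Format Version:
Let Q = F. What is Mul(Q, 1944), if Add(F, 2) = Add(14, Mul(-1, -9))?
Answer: 40824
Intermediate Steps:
F = 21 (F = Add(-2, Add(14, Mul(-1, -9))) = Add(-2, Add(14, 9)) = Add(-2, 23) = 21)
Q = 21
Mul(Q, 1944) = Mul(21, 1944) = 40824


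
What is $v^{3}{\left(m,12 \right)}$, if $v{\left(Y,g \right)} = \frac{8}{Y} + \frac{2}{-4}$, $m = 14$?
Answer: $\frac{1}{2744} \approx 0.00036443$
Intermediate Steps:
$v{\left(Y,g \right)} = - \frac{1}{2} + \frac{8}{Y}$ ($v{\left(Y,g \right)} = \frac{8}{Y} + 2 \left(- \frac{1}{4}\right) = \frac{8}{Y} - \frac{1}{2} = - \frac{1}{2} + \frac{8}{Y}$)
$v^{3}{\left(m,12 \right)} = \left(\frac{16 - 14}{2 \cdot 14}\right)^{3} = \left(\frac{1}{2} \cdot \frac{1}{14} \left(16 - 14\right)\right)^{3} = \left(\frac{1}{2} \cdot \frac{1}{14} \cdot 2\right)^{3} = \left(\frac{1}{14}\right)^{3} = \frac{1}{2744}$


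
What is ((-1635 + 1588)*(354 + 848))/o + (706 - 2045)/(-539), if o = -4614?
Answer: 18314206/1243473 ≈ 14.728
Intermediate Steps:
((-1635 + 1588)*(354 + 848))/o + (706 - 2045)/(-539) = ((-1635 + 1588)*(354 + 848))/(-4614) + (706 - 2045)/(-539) = -47*1202*(-1/4614) - 1339*(-1/539) = -56494*(-1/4614) + 1339/539 = 28247/2307 + 1339/539 = 18314206/1243473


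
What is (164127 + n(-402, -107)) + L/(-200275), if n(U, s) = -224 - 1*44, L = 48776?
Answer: 32816812449/200275 ≈ 1.6386e+5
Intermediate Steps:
n(U, s) = -268 (n(U, s) = -224 - 44 = -268)
(164127 + n(-402, -107)) + L/(-200275) = (164127 - 268) + 48776/(-200275) = 163859 + 48776*(-1/200275) = 163859 - 48776/200275 = 32816812449/200275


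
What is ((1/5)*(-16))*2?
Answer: -32/5 ≈ -6.4000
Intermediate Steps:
((1/5)*(-16))*2 = ((1*(⅕))*(-16))*2 = ((⅕)*(-16))*2 = -16/5*2 = -32/5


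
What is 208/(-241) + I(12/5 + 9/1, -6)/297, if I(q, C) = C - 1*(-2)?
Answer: -62740/71577 ≈ -0.87654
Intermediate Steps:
I(q, C) = 2 + C (I(q, C) = C + 2 = 2 + C)
208/(-241) + I(12/5 + 9/1, -6)/297 = 208/(-241) + (2 - 6)/297 = 208*(-1/241) - 4*1/297 = -208/241 - 4/297 = -62740/71577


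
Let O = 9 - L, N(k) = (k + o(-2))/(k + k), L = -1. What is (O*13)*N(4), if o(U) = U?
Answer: 65/2 ≈ 32.500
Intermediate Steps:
N(k) = (-2 + k)/(2*k) (N(k) = (k - 2)/(k + k) = (-2 + k)/((2*k)) = (-2 + k)*(1/(2*k)) = (-2 + k)/(2*k))
O = 10 (O = 9 - 1*(-1) = 9 + 1 = 10)
(O*13)*N(4) = (10*13)*((½)*(-2 + 4)/4) = 130*((½)*(¼)*2) = 130*(¼) = 65/2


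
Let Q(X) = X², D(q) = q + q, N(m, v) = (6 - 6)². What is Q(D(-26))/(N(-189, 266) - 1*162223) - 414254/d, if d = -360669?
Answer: 66226277666/58508807187 ≈ 1.1319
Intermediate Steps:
N(m, v) = 0 (N(m, v) = 0² = 0)
D(q) = 2*q
Q(D(-26))/(N(-189, 266) - 1*162223) - 414254/d = (2*(-26))²/(0 - 1*162223) - 414254/(-360669) = (-52)²/(0 - 162223) - 414254*(-1/360669) = 2704/(-162223) + 414254/360669 = 2704*(-1/162223) + 414254/360669 = -2704/162223 + 414254/360669 = 66226277666/58508807187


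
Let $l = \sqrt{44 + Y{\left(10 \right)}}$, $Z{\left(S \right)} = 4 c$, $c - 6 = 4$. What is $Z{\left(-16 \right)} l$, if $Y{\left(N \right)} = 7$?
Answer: $40 \sqrt{51} \approx 285.66$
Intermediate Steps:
$c = 10$ ($c = 6 + 4 = 10$)
$Z{\left(S \right)} = 40$ ($Z{\left(S \right)} = 4 \cdot 10 = 40$)
$l = \sqrt{51}$ ($l = \sqrt{44 + 7} = \sqrt{51} \approx 7.1414$)
$Z{\left(-16 \right)} l = 40 \sqrt{51}$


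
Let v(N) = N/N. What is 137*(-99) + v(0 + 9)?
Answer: -13562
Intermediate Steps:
v(N) = 1
137*(-99) + v(0 + 9) = 137*(-99) + 1 = -13563 + 1 = -13562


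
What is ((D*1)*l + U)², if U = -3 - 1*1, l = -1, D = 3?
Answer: 49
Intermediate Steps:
U = -4 (U = -3 - 1 = -4)
((D*1)*l + U)² = ((3*1)*(-1) - 4)² = (3*(-1) - 4)² = (-3 - 4)² = (-7)² = 49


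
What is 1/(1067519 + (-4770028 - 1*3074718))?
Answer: -1/6777227 ≈ -1.4755e-7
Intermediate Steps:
1/(1067519 + (-4770028 - 1*3074718)) = 1/(1067519 + (-4770028 - 3074718)) = 1/(1067519 - 7844746) = 1/(-6777227) = -1/6777227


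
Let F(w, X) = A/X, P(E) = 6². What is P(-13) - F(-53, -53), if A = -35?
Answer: 1873/53 ≈ 35.340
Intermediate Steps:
P(E) = 36
F(w, X) = -35/X
P(-13) - F(-53, -53) = 36 - (-35)/(-53) = 36 - (-35)*(-1)/53 = 36 - 1*35/53 = 36 - 35/53 = 1873/53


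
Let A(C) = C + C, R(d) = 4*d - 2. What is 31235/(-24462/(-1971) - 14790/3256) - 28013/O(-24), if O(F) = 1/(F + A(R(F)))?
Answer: 5766805852720/935133 ≈ 6.1668e+6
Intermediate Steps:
R(d) = -2 + 4*d
A(C) = 2*C
O(F) = 1/(-4 + 9*F) (O(F) = 1/(F + 2*(-2 + 4*F)) = 1/(F + (-4 + 8*F)) = 1/(-4 + 9*F))
31235/(-24462/(-1971) - 14790/3256) - 28013/O(-24) = 31235/(-24462/(-1971) - 14790/3256) - 28013/(1/(-4 + 9*(-24))) = 31235/(-24462*(-1/1971) - 14790*1/3256) - 28013/(1/(-4 - 216)) = 31235/(906/73 - 7395/1628) - 28013/(1/(-220)) = 31235/(935133/118844) - 28013/(-1/220) = 31235*(118844/935133) - 28013*(-220) = 3712092340/935133 + 6162860 = 5766805852720/935133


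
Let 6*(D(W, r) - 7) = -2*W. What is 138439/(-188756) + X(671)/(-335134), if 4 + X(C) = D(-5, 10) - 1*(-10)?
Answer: -69597576371/94887829956 ≈ -0.73347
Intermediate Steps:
D(W, r) = 7 - W/3 (D(W, r) = 7 + (-2*W)/6 = 7 - W/3)
X(C) = 44/3 (X(C) = -4 + ((7 - ⅓*(-5)) - 1*(-10)) = -4 + ((7 + 5/3) + 10) = -4 + (26/3 + 10) = -4 + 56/3 = 44/3)
138439/(-188756) + X(671)/(-335134) = 138439/(-188756) + (44/3)/(-335134) = 138439*(-1/188756) + (44/3)*(-1/335134) = -138439/188756 - 22/502701 = -69597576371/94887829956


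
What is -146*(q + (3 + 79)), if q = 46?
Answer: -18688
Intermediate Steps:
-146*(q + (3 + 79)) = -146*(46 + (3 + 79)) = -146*(46 + 82) = -146*128 = -18688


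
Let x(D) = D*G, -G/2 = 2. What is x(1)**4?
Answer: 256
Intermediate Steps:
G = -4 (G = -2*2 = -4)
x(D) = -4*D (x(D) = D*(-4) = -4*D)
x(1)**4 = (-4*1)**4 = (-4)**4 = 256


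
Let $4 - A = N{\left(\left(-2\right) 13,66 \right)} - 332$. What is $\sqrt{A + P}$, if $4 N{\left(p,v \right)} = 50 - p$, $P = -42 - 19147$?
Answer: $2 i \sqrt{4718} \approx 137.38 i$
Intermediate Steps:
$P = -19189$ ($P = -42 - 19147 = -19189$)
$N{\left(p,v \right)} = \frac{25}{2} - \frac{p}{4}$ ($N{\left(p,v \right)} = \frac{50 - p}{4} = \frac{25}{2} - \frac{p}{4}$)
$A = 317$ ($A = 4 - \left(\left(\frac{25}{2} - \frac{\left(-2\right) 13}{4}\right) - 332\right) = 4 - \left(\left(\frac{25}{2} - - \frac{13}{2}\right) - 332\right) = 4 - \left(\left(\frac{25}{2} + \frac{13}{2}\right) - 332\right) = 4 - \left(19 - 332\right) = 4 - -313 = 4 + 313 = 317$)
$\sqrt{A + P} = \sqrt{317 - 19189} = \sqrt{-18872} = 2 i \sqrt{4718}$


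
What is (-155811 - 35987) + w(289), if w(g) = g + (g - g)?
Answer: -191509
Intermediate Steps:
w(g) = g (w(g) = g + 0 = g)
(-155811 - 35987) + w(289) = (-155811 - 35987) + 289 = -191798 + 289 = -191509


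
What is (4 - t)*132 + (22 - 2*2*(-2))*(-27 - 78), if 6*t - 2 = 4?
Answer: -2754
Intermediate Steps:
t = 1 (t = 1/3 + (1/6)*4 = 1/3 + 2/3 = 1)
(4 - t)*132 + (22 - 2*2*(-2))*(-27 - 78) = (4 - 1*1)*132 + (22 - 2*2*(-2))*(-27 - 78) = (4 - 1)*132 + (22 - 4*(-2))*(-105) = 3*132 + (22 + 8)*(-105) = 396 + 30*(-105) = 396 - 3150 = -2754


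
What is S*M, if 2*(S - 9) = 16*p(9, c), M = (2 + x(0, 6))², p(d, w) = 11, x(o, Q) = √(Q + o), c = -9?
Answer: 970 + 388*√6 ≈ 1920.4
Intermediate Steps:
M = (2 + √6)² (M = (2 + √(6 + 0))² = (2 + √6)² ≈ 19.798)
S = 97 (S = 9 + (16*11)/2 = 9 + (½)*176 = 9 + 88 = 97)
S*M = 97*(2 + √6)²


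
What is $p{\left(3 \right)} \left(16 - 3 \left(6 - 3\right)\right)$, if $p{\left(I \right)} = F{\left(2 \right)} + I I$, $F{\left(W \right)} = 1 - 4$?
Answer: $42$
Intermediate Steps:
$F{\left(W \right)} = -3$ ($F{\left(W \right)} = 1 - 4 = -3$)
$p{\left(I \right)} = -3 + I^{2}$ ($p{\left(I \right)} = -3 + I I = -3 + I^{2}$)
$p{\left(3 \right)} \left(16 - 3 \left(6 - 3\right)\right) = \left(-3 + 3^{2}\right) \left(16 - 3 \left(6 - 3\right)\right) = \left(-3 + 9\right) \left(16 - 9\right) = 6 \left(16 - 9\right) = 6 \cdot 7 = 42$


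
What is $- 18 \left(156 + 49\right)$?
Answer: $-3690$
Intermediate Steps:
$- 18 \left(156 + 49\right) = \left(-18\right) 205 = -3690$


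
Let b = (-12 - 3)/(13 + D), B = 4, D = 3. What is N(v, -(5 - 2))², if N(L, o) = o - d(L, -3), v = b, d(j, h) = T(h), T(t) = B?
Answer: 49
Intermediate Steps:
T(t) = 4
d(j, h) = 4
b = -15/16 (b = (-12 - 3)/(13 + 3) = -15/16 ≈ -0.93750)
v = -15/16 ≈ -0.93750
N(L, o) = -4 + o (N(L, o) = o - 1*4 = o - 4 = -4 + o)
N(v, -(5 - 2))² = (-4 - (5 - 2))² = (-4 - 1*3)² = (-4 - 3)² = (-7)² = 49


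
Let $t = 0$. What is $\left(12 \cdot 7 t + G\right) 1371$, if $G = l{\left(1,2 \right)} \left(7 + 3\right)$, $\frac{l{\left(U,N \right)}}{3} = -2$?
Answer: $-82260$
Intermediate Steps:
$l{\left(U,N \right)} = -6$ ($l{\left(U,N \right)} = 3 \left(-2\right) = -6$)
$G = -60$ ($G = - 6 \left(7 + 3\right) = \left(-6\right) 10 = -60$)
$\left(12 \cdot 7 t + G\right) 1371 = \left(12 \cdot 7 \cdot 0 - 60\right) 1371 = \left(84 \cdot 0 - 60\right) 1371 = \left(0 - 60\right) 1371 = \left(-60\right) 1371 = -82260$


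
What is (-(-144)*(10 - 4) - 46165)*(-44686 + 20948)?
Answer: 1075355138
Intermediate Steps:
(-(-144)*(10 - 4) - 46165)*(-44686 + 20948) = (-(-144)*6 - 46165)*(-23738) = (-24*(-36) - 46165)*(-23738) = (864 - 46165)*(-23738) = -45301*(-23738) = 1075355138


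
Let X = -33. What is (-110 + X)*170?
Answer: -24310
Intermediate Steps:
(-110 + X)*170 = (-110 - 33)*170 = -143*170 = -24310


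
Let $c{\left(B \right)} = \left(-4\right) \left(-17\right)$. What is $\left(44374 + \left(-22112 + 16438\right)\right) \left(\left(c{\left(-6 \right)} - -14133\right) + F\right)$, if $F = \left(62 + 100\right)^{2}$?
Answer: $1565221500$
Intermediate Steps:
$c{\left(B \right)} = 68$
$F = 26244$ ($F = 162^{2} = 26244$)
$\left(44374 + \left(-22112 + 16438\right)\right) \left(\left(c{\left(-6 \right)} - -14133\right) + F\right) = \left(44374 + \left(-22112 + 16438\right)\right) \left(\left(68 - -14133\right) + 26244\right) = \left(44374 - 5674\right) \left(\left(68 + 14133\right) + 26244\right) = 38700 \left(14201 + 26244\right) = 38700 \cdot 40445 = 1565221500$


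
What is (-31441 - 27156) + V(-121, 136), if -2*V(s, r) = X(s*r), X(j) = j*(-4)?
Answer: -91509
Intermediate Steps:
X(j) = -4*j
V(s, r) = 2*r*s (V(s, r) = -(-2)*s*r = -(-2)*r*s = 2*r*s)
(-31441 - 27156) + V(-121, 136) = (-31441 - 27156) + 2*136*(-121) = -58597 - 32912 = -91509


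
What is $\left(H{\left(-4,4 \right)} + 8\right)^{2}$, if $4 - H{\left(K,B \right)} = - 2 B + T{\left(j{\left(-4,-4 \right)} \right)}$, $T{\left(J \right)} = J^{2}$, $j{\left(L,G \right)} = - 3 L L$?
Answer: $5216656$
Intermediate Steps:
$j{\left(L,G \right)} = - 3 L^{2}$
$H{\left(K,B \right)} = -2300 + 2 B$ ($H{\left(K,B \right)} = 4 - \left(- 2 B + \left(- 3 \left(-4\right)^{2}\right)^{2}\right) = 4 - \left(- 2 B + \left(\left(-3\right) 16\right)^{2}\right) = 4 - \left(- 2 B + \left(-48\right)^{2}\right) = 4 - \left(- 2 B + 2304\right) = 4 - \left(2304 - 2 B\right) = 4 + \left(-2304 + 2 B\right) = -2300 + 2 B$)
$\left(H{\left(-4,4 \right)} + 8\right)^{2} = \left(\left(-2300 + 2 \cdot 4\right) + 8\right)^{2} = \left(\left(-2300 + 8\right) + 8\right)^{2} = \left(-2292 + 8\right)^{2} = \left(-2284\right)^{2} = 5216656$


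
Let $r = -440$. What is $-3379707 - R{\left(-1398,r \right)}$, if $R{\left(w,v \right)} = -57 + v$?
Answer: $-3379210$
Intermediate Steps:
$-3379707 - R{\left(-1398,r \right)} = -3379707 - \left(-57 - 440\right) = -3379707 - -497 = -3379707 + 497 = -3379210$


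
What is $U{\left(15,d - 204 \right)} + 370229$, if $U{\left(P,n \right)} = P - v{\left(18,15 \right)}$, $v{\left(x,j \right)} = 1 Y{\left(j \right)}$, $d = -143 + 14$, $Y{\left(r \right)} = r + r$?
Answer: $370214$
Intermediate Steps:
$Y{\left(r \right)} = 2 r$
$d = -129$
$v{\left(x,j \right)} = 2 j$ ($v{\left(x,j \right)} = 1 \cdot 2 j = 2 j$)
$U{\left(P,n \right)} = -30 + P$ ($U{\left(P,n \right)} = P - 2 \cdot 15 = P - 30 = -30 + P$)
$U{\left(15,d - 204 \right)} + 370229 = \left(-30 + 15\right) + 370229 = -15 + 370229 = 370214$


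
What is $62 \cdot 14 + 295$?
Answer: $1163$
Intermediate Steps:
$62 \cdot 14 + 295 = 868 + 295 = 1163$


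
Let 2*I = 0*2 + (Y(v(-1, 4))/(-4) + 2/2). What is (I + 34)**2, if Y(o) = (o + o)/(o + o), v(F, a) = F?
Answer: 75625/64 ≈ 1181.6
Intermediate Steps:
Y(o) = 1 (Y(o) = (2*o)/((2*o)) = (2*o)*(1/(2*o)) = 1)
I = 3/8 (I = (0*2 + (1/(-4) + 2/2))/2 = (0 + (1*(-1/4) + 2*(1/2)))/2 = (0 + (-1/4 + 1))/2 = (0 + 3/4)/2 = (1/2)*(3/4) = 3/8 ≈ 0.37500)
(I + 34)**2 = (3/8 + 34)**2 = (275/8)**2 = 75625/64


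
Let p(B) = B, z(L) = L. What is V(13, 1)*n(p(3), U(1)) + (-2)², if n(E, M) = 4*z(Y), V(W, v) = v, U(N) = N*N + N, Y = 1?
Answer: 8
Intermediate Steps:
U(N) = N + N² (U(N) = N² + N = N + N²)
n(E, M) = 4 (n(E, M) = 4*1 = 4)
V(13, 1)*n(p(3), U(1)) + (-2)² = 1*4 + (-2)² = 4 + 4 = 8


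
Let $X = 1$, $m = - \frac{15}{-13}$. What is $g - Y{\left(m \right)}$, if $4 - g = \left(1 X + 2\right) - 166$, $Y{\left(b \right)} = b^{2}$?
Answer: $\frac{27998}{169} \approx 165.67$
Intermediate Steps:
$m = \frac{15}{13}$ ($m = \left(-15\right) \left(- \frac{1}{13}\right) = \frac{15}{13} \approx 1.1538$)
$g = 167$ ($g = 4 - \left(\left(1 \cdot 1 + 2\right) - 166\right) = 4 - \left(\left(1 + 2\right) - 166\right) = 4 - \left(3 - 166\right) = 4 - -163 = 4 + 163 = 167$)
$g - Y{\left(m \right)} = 167 - \left(\frac{15}{13}\right)^{2} = 167 - \frac{225}{169} = \frac{27998}{169}$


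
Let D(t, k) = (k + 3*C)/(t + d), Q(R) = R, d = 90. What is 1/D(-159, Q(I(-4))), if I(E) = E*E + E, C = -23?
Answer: 23/19 ≈ 1.2105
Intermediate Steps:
I(E) = E + E**2 (I(E) = E**2 + E = E + E**2)
D(t, k) = (-69 + k)/(90 + t) (D(t, k) = (k + 3*(-23))/(t + 90) = (k - 69)/(90 + t) = (-69 + k)/(90 + t))
1/D(-159, Q(I(-4))) = 1/((-69 - 4*(1 - 4))/(90 - 159)) = 1/((-69 - 4*(-3))/(-69)) = 1/(-(-69 + 12)/69) = 1/(-1/69*(-57)) = 1/(19/23) = 23/19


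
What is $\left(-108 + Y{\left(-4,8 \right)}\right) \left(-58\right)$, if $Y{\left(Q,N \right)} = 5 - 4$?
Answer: $6206$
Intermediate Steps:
$Y{\left(Q,N \right)} = 1$
$\left(-108 + Y{\left(-4,8 \right)}\right) \left(-58\right) = \left(-108 + 1\right) \left(-58\right) = \left(-107\right) \left(-58\right) = 6206$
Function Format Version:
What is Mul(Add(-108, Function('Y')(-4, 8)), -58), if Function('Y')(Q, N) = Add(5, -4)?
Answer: 6206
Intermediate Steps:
Function('Y')(Q, N) = 1
Mul(Add(-108, Function('Y')(-4, 8)), -58) = Mul(Add(-108, 1), -58) = Mul(-107, -58) = 6206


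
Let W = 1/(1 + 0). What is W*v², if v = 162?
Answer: 26244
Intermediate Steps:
W = 1 (W = 1/1 = 1)
W*v² = 1*162² = 1*26244 = 26244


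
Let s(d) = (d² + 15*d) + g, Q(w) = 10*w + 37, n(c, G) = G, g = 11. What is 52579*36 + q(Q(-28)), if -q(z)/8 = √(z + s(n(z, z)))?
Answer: 1892844 - 16*√13793 ≈ 1.8910e+6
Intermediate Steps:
Q(w) = 37 + 10*w
s(d) = 11 + d² + 15*d (s(d) = (d² + 15*d) + 11 = 11 + d² + 15*d)
q(z) = -8*√(11 + z² + 16*z) (q(z) = -8*√(z + (11 + z² + 15*z)) = -8*√(11 + z² + 16*z))
52579*36 + q(Q(-28)) = 52579*36 - 8*√(11 + (37 + 10*(-28))² + 16*(37 + 10*(-28))) = 1892844 - 8*√(11 + (37 - 280)² + 16*(37 - 280)) = 1892844 - 8*√(11 + (-243)² + 16*(-243)) = 1892844 - 8*√(11 + 59049 - 3888) = 1892844 - 16*√13793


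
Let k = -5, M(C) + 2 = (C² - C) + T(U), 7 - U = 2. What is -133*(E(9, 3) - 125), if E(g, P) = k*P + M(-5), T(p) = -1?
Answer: 15029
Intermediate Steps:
U = 5 (U = 7 - 1*2 = 7 - 2 = 5)
M(C) = -3 + C² - C (M(C) = -2 + ((C² - C) - 1) = -2 + (-1 + C² - C) = -3 + C² - C)
E(g, P) = 27 - 5*P (E(g, P) = -5*P + (-3 + (-5)² - 1*(-5)) = -5*P + (-3 + 25 + 5) = -5*P + 27 = 27 - 5*P)
-133*(E(9, 3) - 125) = -133*((27 - 5*3) - 125) = -133*((27 - 15) - 125) = -133*(12 - 125) = -133*(-113) = 15029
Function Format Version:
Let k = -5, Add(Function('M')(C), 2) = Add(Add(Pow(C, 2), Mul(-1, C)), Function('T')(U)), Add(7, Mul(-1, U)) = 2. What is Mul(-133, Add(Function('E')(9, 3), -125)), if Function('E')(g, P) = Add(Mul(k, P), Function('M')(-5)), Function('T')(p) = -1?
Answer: 15029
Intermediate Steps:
U = 5 (U = Add(7, Mul(-1, 2)) = Add(7, -2) = 5)
Function('M')(C) = Add(-3, Pow(C, 2), Mul(-1, C)) (Function('M')(C) = Add(-2, Add(Add(Pow(C, 2), Mul(-1, C)), -1)) = Add(-2, Add(-1, Pow(C, 2), Mul(-1, C))) = Add(-3, Pow(C, 2), Mul(-1, C)))
Function('E')(g, P) = Add(27, Mul(-5, P)) (Function('E')(g, P) = Add(Mul(-5, P), Add(-3, Pow(-5, 2), Mul(-1, -5))) = Add(Mul(-5, P), Add(-3, 25, 5)) = Add(Mul(-5, P), 27) = Add(27, Mul(-5, P)))
Mul(-133, Add(Function('E')(9, 3), -125)) = Mul(-133, Add(Add(27, Mul(-5, 3)), -125)) = Mul(-133, Add(Add(27, -15), -125)) = Mul(-133, Add(12, -125)) = Mul(-133, -113) = 15029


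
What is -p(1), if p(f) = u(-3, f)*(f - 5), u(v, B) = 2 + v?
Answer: -4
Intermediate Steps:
p(f) = 5 - f (p(f) = (2 - 3)*(f - 5) = -(-5 + f) = 5 - f)
-p(1) = -(5 - 1*1) = -(5 - 1) = -1*4 = -4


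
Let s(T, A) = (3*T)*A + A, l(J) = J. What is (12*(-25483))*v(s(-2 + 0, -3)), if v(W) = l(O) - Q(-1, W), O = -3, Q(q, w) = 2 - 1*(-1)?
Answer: 1834776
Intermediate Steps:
Q(q, w) = 3 (Q(q, w) = 2 + 1 = 3)
s(T, A) = A + 3*A*T (s(T, A) = 3*A*T + A = A + 3*A*T)
v(W) = -6 (v(W) = -3 - 1*3 = -3 - 3 = -6)
(12*(-25483))*v(s(-2 + 0, -3)) = (12*(-25483))*(-6) = -305796*(-6) = 1834776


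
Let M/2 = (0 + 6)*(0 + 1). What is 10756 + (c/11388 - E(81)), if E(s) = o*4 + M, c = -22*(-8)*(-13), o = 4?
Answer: 2349388/219 ≈ 10728.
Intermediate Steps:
M = 12 (M = 2*((0 + 6)*(0 + 1)) = 2*(6*1) = 2*6 = 12)
c = -2288 (c = 176*(-13) = -2288)
E(s) = 28 (E(s) = 4*4 + 12 = 16 + 12 = 28)
10756 + (c/11388 - E(81)) = 10756 + (-2288/11388 - 1*28) = 10756 + (-2288*1/11388 - 28) = 10756 + (-44/219 - 28) = 10756 - 6176/219 = 2349388/219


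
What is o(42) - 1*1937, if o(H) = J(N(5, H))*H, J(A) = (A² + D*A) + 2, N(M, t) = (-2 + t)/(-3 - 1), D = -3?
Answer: 3607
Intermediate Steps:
N(M, t) = ½ - t/4 (N(M, t) = (-2 + t)/(-4) = (-2 + t)*(-¼) = ½ - t/4)
J(A) = 2 + A² - 3*A (J(A) = (A² - 3*A) + 2 = 2 + A² - 3*A)
o(H) = H*(½ + (½ - H/4)² + 3*H/4) (o(H) = (2 + (½ - H/4)² - 3*(½ - H/4))*H = (2 + (½ - H/4)² + (-3/2 + 3*H/4))*H = (½ + (½ - H/4)² + 3*H/4)*H = H*(½ + (½ - H/4)² + 3*H/4))
o(42) - 1*1937 = (1/16)*42*(12 + 42² + 8*42) - 1*1937 = (1/16)*42*(12 + 1764 + 336) - 1937 = (1/16)*42*2112 - 1937 = 5544 - 1937 = 3607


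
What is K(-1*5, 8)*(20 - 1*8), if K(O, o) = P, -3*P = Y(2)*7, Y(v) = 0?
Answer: 0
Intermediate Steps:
P = 0 (P = -0*7 = -1/3*0 = 0)
K(O, o) = 0
K(-1*5, 8)*(20 - 1*8) = 0*(20 - 1*8) = 0*(20 - 8) = 0*12 = 0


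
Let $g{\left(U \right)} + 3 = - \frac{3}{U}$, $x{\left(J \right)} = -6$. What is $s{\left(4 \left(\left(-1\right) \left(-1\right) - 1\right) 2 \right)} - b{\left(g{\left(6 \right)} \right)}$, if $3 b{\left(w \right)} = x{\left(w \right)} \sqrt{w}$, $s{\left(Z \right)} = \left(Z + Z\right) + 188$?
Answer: $188 + i \sqrt{14} \approx 188.0 + 3.7417 i$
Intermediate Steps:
$g{\left(U \right)} = -3 - \frac{3}{U}$
$s{\left(Z \right)} = 188 + 2 Z$ ($s{\left(Z \right)} = 2 Z + 188 = 188 + 2 Z$)
$b{\left(w \right)} = - 2 \sqrt{w}$ ($b{\left(w \right)} = \frac{\left(-6\right) \sqrt{w}}{3} = - 2 \sqrt{w}$)
$s{\left(4 \left(\left(-1\right) \left(-1\right) - 1\right) 2 \right)} - b{\left(g{\left(6 \right)} \right)} = \left(188 + 2 \cdot 4 \left(\left(-1\right) \left(-1\right) - 1\right) 2\right) - - 2 \sqrt{-3 - \frac{3}{6}} = \left(188 + 2 \cdot 4 \left(1 - 1\right) 2\right) - - 2 \sqrt{-3 - \frac{1}{2}} = \left(188 + 2 \cdot 4 \cdot 0 \cdot 2\right) - - 2 \sqrt{-3 - \frac{1}{2}} = \left(188 + 2 \cdot 0 \cdot 2\right) - - 2 \sqrt{- \frac{7}{2}} = \left(188 + 2 \cdot 0\right) - - 2 \frac{i \sqrt{14}}{2} = \left(188 + 0\right) - - i \sqrt{14} = 188 + i \sqrt{14}$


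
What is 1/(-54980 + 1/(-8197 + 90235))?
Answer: -82038/4510449239 ≈ -1.8188e-5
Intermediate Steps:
1/(-54980 + 1/(-8197 + 90235)) = 1/(-54980 + 1/82038) = 1/(-4510449239/82038) = -82038/4510449239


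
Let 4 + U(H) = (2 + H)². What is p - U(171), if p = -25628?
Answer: -55553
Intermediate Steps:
U(H) = -4 + (2 + H)²
p - U(171) = -25628 - 171*(4 + 171) = -25628 - 171*175 = -25628 - 1*29925 = -25628 - 29925 = -55553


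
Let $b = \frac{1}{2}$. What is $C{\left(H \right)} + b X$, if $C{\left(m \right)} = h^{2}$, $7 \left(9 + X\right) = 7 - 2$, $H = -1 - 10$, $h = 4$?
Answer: $\frac{83}{7} \approx 11.857$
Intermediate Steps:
$b = \frac{1}{2} \approx 0.5$
$H = -11$ ($H = -1 - 10 = -11$)
$X = - \frac{58}{7}$ ($X = -9 + \frac{7 - 2}{7} = -9 + \frac{1}{7} \cdot 5 = -9 + \frac{5}{7} = - \frac{58}{7} \approx -8.2857$)
$C{\left(m \right)} = 16$ ($C{\left(m \right)} = 4^{2} = 16$)
$C{\left(H \right)} + b X = 16 + \frac{1}{2} \left(- \frac{58}{7}\right) = 16 - \frac{29}{7} = \frac{83}{7}$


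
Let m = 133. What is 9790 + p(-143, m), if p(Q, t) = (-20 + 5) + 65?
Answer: 9840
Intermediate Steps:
p(Q, t) = 50 (p(Q, t) = -15 + 65 = 50)
9790 + p(-143, m) = 9790 + 50 = 9840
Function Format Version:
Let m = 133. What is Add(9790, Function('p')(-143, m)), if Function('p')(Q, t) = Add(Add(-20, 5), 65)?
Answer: 9840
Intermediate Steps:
Function('p')(Q, t) = 50 (Function('p')(Q, t) = Add(-15, 65) = 50)
Add(9790, Function('p')(-143, m)) = Add(9790, 50) = 9840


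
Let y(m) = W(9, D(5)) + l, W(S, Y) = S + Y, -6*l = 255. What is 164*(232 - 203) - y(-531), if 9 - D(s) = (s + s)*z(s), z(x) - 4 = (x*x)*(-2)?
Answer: 8641/2 ≈ 4320.5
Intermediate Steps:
z(x) = 4 - 2*x² (z(x) = 4 + (x*x)*(-2) = 4 + x²*(-2) = 4 - 2*x²)
l = -85/2 (l = -⅙*255 = -85/2 ≈ -42.500)
D(s) = 9 - 2*s*(4 - 2*s²) (D(s) = 9 - (s + s)*(4 - 2*s²) = 9 - 2*s*(4 - 2*s²))
y(m) = 871/2 (y(m) = (9 + (9 + 4*5*(-2 + 5²))) - 85/2 = (9 + (9 + 4*5*(-2 + 25))) - 85/2 = (9 + (9 + 4*5*23)) - 85/2 = (9 + (9 + 460)) - 85/2 = (9 + 469) - 85/2 = 478 - 85/2 = 871/2)
164*(232 - 203) - y(-531) = 164*(232 - 203) - 1*871/2 = 164*29 - 871/2 = 4756 - 871/2 = 8641/2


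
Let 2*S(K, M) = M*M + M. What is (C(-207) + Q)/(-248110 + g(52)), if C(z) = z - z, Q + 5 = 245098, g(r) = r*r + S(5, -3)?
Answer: -245093/245403 ≈ -0.99874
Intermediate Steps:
S(K, M) = M/2 + M²/2 (S(K, M) = (M*M + M)/2 = (M² + M)/2 = (M + M²)/2 = M/2 + M²/2)
g(r) = 3 + r² (g(r) = r*r + (½)*(-3)*(1 - 3) = r² + (½)*(-3)*(-2) = r² + 3 = 3 + r²)
Q = 245093 (Q = -5 + 245098 = 245093)
C(z) = 0
(C(-207) + Q)/(-248110 + g(52)) = (0 + 245093)/(-248110 + (3 + 52²)) = 245093/(-248110 + (3 + 2704)) = 245093/(-248110 + 2707) = 245093/(-245403) = 245093*(-1/245403) = -245093/245403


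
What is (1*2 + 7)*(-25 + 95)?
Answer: 630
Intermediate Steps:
(1*2 + 7)*(-25 + 95) = (2 + 7)*70 = 9*70 = 630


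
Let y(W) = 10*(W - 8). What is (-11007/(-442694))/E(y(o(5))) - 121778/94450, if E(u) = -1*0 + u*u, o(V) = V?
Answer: -107818469617/83624896600 ≈ -1.2893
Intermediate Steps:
y(W) = -80 + 10*W (y(W) = 10*(-8 + W) = -80 + 10*W)
E(u) = u² (E(u) = 0 + u² = u²)
(-11007/(-442694))/E(y(o(5))) - 121778/94450 = (-11007/(-442694))/((-80 + 10*5)²) - 121778/94450 = (-11007*(-1/442694))/((-80 + 50)²) - 121778*1/94450 = 11007/(442694*((-30)²)) - 60889/47225 = (11007/442694)/900 - 60889/47225 = (11007/442694)*(1/900) - 60889/47225 = 1223/44269400 - 60889/47225 = -107818469617/83624896600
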